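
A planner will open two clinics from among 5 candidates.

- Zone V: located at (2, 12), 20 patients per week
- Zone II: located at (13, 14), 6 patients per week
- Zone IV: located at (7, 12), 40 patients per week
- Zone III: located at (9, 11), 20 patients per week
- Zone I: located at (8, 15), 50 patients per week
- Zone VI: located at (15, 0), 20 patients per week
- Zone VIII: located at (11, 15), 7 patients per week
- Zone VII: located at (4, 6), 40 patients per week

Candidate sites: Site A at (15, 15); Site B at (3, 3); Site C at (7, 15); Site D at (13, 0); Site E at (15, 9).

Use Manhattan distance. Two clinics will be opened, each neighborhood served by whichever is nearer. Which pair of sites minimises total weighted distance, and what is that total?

{Site B, Site C}, total 980

Evaluate every pair (each demand assigned to the nearer of the two):
  {Site B, Site C}: total = 980
  {Site C, Site D}: total = 1040
  {Site C, Site E}: total = 1180
  {Site A, Site C}: total = 1276
  {Site A, Site B}: total = 1696
  {Site B, Site E}: total = 1902
  {Site A, Site D}: total = 1996
  {Site A, Site E}: total = 2056
  {Site B, Site D}: total = 2253
  {Site D, Site E}: total = 2282
Best pair: {Site B, Site C} with total 980.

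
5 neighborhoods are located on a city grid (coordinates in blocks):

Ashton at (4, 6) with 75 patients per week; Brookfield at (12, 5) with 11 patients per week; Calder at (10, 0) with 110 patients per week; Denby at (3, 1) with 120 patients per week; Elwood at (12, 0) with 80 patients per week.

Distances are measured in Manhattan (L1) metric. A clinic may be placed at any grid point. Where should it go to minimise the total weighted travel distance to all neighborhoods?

(10, 1)

Manhattan distance separates: Σwᵢ(|x−xᵢ|+|y−yᵢ|) = Σwᵢ|x−xᵢ| + Σwᵢ|y−yᵢ|, so x and y are optimised independently as 1-D weighted medians.
Total weight W = 396; half = 198.
x-coordinate, sorted with cumulative weight:
  x=3 (Denby, w=120) cum 120
  x=4 (Ashton, w=75) cum 195
  x=10 (Calder, w=110) cum 305  ← median
  x=12 (Brookfield, w=11) cum 316
  x=12 (Elwood, w=80) cum 396
⇒ x* = 10
y-coordinate, sorted with cumulative weight:
  y=0 (Calder, w=110) cum 110
  y=0 (Elwood, w=80) cum 190
  y=1 (Denby, w=120) cum 310  ← median
  y=5 (Brookfield, w=11) cum 321
  y=6 (Ashton, w=75) cum 396
⇒ y* = 1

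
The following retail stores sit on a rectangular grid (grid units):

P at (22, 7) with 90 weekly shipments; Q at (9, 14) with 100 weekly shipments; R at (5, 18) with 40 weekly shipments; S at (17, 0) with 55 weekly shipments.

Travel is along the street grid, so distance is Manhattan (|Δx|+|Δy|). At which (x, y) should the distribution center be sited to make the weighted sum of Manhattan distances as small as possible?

(17, 7)

Manhattan distance separates: Σwᵢ(|x−xᵢ|+|y−yᵢ|) = Σwᵢ|x−xᵢ| + Σwᵢ|y−yᵢ|, so x and y are optimised independently as 1-D weighted medians.
Total weight W = 285; half = 142.5.
x-coordinate, sorted with cumulative weight:
  x=5 (R, w=40) cum 40
  x=9 (Q, w=100) cum 140
  x=17 (S, w=55) cum 195  ← median
  x=22 (P, w=90) cum 285
⇒ x* = 17
y-coordinate, sorted with cumulative weight:
  y=0 (S, w=55) cum 55
  y=7 (P, w=90) cum 145  ← median
  y=14 (Q, w=100) cum 245
  y=18 (R, w=40) cum 285
⇒ y* = 7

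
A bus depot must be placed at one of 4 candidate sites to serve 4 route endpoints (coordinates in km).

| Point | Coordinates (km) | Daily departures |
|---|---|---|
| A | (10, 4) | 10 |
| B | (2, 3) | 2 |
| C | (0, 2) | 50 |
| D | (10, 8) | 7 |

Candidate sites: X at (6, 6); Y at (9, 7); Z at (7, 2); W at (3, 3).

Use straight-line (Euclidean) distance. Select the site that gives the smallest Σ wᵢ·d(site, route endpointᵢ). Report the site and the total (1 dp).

W, total 291.0 km

Total weighted distance at each candidate:
  X (6, 6): total = 446.6
  Y (9, 7): total = 572.4
  Z (7, 2): total = 443.2
  W (3, 3): total = 291.0
Minimum is at W with total 291.0 km.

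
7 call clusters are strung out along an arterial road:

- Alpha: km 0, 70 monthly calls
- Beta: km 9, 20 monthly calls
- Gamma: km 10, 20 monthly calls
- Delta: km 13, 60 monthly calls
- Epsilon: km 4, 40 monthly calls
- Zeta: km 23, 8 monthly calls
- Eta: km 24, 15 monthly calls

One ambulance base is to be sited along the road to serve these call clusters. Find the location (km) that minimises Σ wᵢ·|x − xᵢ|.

x = 9

For a sum of weighted absolute distances on a line, the optimum is the weighted median (not the mean). Total weight W = 233; half-weight = 116.5.
Sort by position and accumulate weight:
  km 0 (Alpha, w=70) → cum 70
  km 4 (Epsilon, w=40) → cum 110
  km 9 (Beta, w=20) → cum 130  ≥ 116.5 → median here
  km 10 (Gamma, w=20) → cum 150
  km 13 (Delta, w=60) → cum 210
  km 23 (Zeta, w=8) → cum 218
  km 24 (Eta, w=15) → cum 233
Optimal location: km 9.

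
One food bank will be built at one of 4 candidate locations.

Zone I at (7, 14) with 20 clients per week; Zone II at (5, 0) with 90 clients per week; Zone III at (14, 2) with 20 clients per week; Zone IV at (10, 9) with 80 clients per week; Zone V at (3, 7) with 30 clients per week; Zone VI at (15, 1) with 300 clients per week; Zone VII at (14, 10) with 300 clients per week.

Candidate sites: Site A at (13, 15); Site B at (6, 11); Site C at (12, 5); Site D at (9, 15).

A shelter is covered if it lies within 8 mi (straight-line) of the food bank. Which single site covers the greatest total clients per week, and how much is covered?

Coverage radius r = 8 mi; a point is covered iff (Δx)²+(Δy)² ≤ 8² = 64.
  Site A (13, 15): covers {Zone I, Zone IV, Zone VII} → 400
  Site B (6, 11): covers {Zone I, Zone IV, Zone V} → 130
  Site C (12, 5): covers {Zone III, Zone IV, Zone VI, Zone VII} → 700
  Site D (9, 15): covers {Zone I, Zone IV, Zone VII} → 400
Maximum coverage at Site C: 700 clients per week.

Site C, covering 700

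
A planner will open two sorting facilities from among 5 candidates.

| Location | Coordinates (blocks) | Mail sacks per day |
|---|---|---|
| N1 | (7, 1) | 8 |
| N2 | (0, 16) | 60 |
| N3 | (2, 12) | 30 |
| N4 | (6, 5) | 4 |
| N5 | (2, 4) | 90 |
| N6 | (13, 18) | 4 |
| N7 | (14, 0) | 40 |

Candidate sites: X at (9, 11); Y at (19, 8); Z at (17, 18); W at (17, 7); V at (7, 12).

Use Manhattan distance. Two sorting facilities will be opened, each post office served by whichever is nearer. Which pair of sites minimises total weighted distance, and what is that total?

{W, V}, total 2548

Evaluate every pair (each demand assigned to the nearer of the two):
  {W, V}: total = 2548
  {Y, V}: total = 2668
  {X, V}: total = 2784
  {Z, V}: total = 2876
  {X, W}: total = 2916
  {X, Y}: total = 3036
  {X, Z}: total = 3128
  {Z, W}: total = 3956
  {Y, Z}: total = 4412
  {Y, W}: total = 4420
Best pair: {W, V} with total 2548.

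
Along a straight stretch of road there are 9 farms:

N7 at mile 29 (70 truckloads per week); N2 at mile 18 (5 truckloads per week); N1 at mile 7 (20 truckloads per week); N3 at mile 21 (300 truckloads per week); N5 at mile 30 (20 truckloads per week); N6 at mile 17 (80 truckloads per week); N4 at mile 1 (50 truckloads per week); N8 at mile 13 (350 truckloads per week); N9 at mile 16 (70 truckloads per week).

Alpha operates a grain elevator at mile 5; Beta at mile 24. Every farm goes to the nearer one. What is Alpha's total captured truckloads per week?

420

The indifferent point is the midpoint (5+24)/2 = 14.5; farms left of it (closer to Alpha at 5) go to Alpha, those right go to Beta.
  N4 at 1 (w=50) → Alpha
  N1 at 7 (w=20) → Alpha
  N8 at 13 (w=350) → Alpha
  N9 at 16 (w=70) → Beta
  N6 at 17 (w=80) → Beta
  N2 at 18 (w=5) → Beta
  N3 at 21 (w=300) → Beta
  N7 at 29 (w=70) → Beta
  N5 at 30 (w=20) → Beta
Alpha captures 420; Beta captures 545.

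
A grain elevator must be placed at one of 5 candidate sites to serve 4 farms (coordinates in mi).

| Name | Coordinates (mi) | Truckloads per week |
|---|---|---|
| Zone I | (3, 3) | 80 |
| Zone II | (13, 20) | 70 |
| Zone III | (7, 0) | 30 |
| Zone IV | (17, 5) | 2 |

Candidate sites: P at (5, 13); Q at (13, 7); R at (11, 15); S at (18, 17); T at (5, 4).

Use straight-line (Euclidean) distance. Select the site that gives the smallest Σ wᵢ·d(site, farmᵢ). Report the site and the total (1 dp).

T, total 1589.3 mi

Total weighted distance at each candidate:
  P (5, 13): total = 1983.4
  Q (13, 7): total = 2057.2
  R (11, 15): total = 2019.8
  S (18, 17): total = 2681.2
  T (5, 4): total = 1589.3
Minimum is at T with total 1589.3 mi.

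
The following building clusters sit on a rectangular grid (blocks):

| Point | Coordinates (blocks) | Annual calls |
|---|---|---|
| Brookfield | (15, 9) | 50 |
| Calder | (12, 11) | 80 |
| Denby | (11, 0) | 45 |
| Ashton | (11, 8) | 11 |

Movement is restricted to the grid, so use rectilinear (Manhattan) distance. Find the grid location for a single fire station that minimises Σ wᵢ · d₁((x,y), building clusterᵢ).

Manhattan distance separates: Σwᵢ(|x−xᵢ|+|y−yᵢ|) = Σwᵢ|x−xᵢ| + Σwᵢ|y−yᵢ|, so x and y are optimised independently as 1-D weighted medians.
Total weight W = 186; half = 93.
x-coordinate, sorted with cumulative weight:
  x=11 (Denby, w=45) cum 45
  x=11 (Ashton, w=11) cum 56
  x=12 (Calder, w=80) cum 136  ← median
  x=15 (Brookfield, w=50) cum 186
⇒ x* = 12
y-coordinate, sorted with cumulative weight:
  y=0 (Denby, w=45) cum 45
  y=8 (Ashton, w=11) cum 56
  y=9 (Brookfield, w=50) cum 106  ← median
  y=11 (Calder, w=80) cum 186
⇒ y* = 9

(12, 9)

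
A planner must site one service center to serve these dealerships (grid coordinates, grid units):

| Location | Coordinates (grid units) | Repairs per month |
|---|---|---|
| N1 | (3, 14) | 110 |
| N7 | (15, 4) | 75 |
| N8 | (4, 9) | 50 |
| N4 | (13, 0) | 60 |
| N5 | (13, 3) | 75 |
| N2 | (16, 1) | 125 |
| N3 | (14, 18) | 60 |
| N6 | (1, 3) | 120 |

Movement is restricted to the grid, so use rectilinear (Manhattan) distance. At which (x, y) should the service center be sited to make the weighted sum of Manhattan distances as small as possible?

(13, 3)

Manhattan distance separates: Σwᵢ(|x−xᵢ|+|y−yᵢ|) = Σwᵢ|x−xᵢ| + Σwᵢ|y−yᵢ|, so x and y are optimised independently as 1-D weighted medians.
Total weight W = 675; half = 337.5.
x-coordinate, sorted with cumulative weight:
  x=1 (N6, w=120) cum 120
  x=3 (N1, w=110) cum 230
  x=4 (N8, w=50) cum 280
  x=13 (N4, w=60) cum 340  ← median
  x=13 (N5, w=75) cum 415
  x=14 (N3, w=60) cum 475
  x=15 (N7, w=75) cum 550
  x=16 (N2, w=125) cum 675
⇒ x* = 13
y-coordinate, sorted with cumulative weight:
  y=0 (N4, w=60) cum 60
  y=1 (N2, w=125) cum 185
  y=3 (N5, w=75) cum 260
  y=3 (N6, w=120) cum 380  ← median
  y=4 (N7, w=75) cum 455
  y=9 (N8, w=50) cum 505
  y=14 (N1, w=110) cum 615
  y=18 (N3, w=60) cum 675
⇒ y* = 3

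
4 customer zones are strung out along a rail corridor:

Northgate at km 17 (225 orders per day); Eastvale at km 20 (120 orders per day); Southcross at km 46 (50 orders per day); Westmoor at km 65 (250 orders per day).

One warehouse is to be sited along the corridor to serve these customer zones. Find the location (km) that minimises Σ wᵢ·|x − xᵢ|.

x = 20

For a sum of weighted absolute distances on a line, the optimum is the weighted median (not the mean). Total weight W = 645; half-weight = 322.5.
Sort by position and accumulate weight:
  km 17 (Northgate, w=225) → cum 225
  km 20 (Eastvale, w=120) → cum 345  ≥ 322.5 → median here
  km 46 (Southcross, w=50) → cum 395
  km 65 (Westmoor, w=250) → cum 645
Optimal location: km 20.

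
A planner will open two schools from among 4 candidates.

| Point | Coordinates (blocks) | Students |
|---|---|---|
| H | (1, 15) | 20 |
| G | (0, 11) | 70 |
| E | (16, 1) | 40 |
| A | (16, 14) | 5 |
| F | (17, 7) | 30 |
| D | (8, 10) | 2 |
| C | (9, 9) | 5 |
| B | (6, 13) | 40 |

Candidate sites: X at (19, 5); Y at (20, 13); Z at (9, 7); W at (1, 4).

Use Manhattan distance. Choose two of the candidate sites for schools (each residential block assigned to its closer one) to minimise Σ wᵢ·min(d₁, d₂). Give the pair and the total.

Evaluate every pair (each demand assigned to the nearer of the two):
  {X, W}: total = 1891
  {Z, W}: total = 1988
  {X, Z}: total = 2068
  {Y, W}: total = 2366
  {Y, Z}: total = 2393
  {X, Y}: total = 3045
Best pair: {X, W} with total 1891.

{X, W}, total 1891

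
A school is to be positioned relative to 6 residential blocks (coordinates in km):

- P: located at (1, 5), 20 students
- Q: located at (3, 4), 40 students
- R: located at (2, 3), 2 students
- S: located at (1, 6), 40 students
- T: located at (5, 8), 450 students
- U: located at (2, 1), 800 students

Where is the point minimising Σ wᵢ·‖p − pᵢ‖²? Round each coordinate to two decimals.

(2.98, 3.63)

The minimiser of Σwᵢ‖p−pᵢ‖² is the weighted centroid p* = (Σwᵢpᵢ)/(Σwᵢ).
Σwᵢ = 1352.
Σwᵢxᵢ = 20·1 + 40·3 + 2·2 + 40·1 + 450·5 + 800·2 = 4034.
Σwᵢyᵢ = 20·5 + 40·4 + 2·3 + 40·6 + 450·8 + 800·1 = 4906.
x* = 4034/1352 = 2.98, y* = 4906/1352 = 3.63.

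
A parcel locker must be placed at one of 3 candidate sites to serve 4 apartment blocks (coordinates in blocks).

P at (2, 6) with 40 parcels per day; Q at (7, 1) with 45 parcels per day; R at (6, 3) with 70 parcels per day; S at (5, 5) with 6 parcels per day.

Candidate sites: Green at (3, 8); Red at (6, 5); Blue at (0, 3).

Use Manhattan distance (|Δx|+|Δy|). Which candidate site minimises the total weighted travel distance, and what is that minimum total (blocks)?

Red, total 571 blocks

Total weighted distance at each candidate:
  Green (3, 8): total = 1205
  Red (6, 5): total = 571
  Blue (0, 3): total = 1067
Minimum is at Red with total 571 blocks.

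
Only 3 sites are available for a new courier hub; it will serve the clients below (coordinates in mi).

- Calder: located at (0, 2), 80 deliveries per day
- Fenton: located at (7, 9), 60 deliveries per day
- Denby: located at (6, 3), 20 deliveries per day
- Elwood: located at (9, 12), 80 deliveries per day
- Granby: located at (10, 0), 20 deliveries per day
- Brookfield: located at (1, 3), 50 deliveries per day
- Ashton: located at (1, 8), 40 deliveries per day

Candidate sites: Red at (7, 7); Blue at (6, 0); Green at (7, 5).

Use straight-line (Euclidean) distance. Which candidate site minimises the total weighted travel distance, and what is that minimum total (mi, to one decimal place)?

Red, total 2077.6 mi

Total weighted distance at each candidate:
  Red (7, 7): total = 2077.6
  Blue (6, 0): total = 2847.7
  Green (7, 5): total = 2177.6
Minimum is at Red with total 2077.6 mi.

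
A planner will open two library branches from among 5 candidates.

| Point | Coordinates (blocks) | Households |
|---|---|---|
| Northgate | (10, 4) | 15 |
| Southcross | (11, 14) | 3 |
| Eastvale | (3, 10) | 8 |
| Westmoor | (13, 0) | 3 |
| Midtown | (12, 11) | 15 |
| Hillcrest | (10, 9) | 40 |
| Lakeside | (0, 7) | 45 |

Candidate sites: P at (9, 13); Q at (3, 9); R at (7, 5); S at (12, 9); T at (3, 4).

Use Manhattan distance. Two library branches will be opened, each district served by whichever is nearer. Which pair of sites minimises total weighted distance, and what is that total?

{Q, S}, total 496

Evaluate every pair (each demand assigned to the nearer of the two):
  {Q, S}: total = 496
  {S, T}: total = 581
  {R, S}: total = 695
  {P, Q}: total = 718
  {P, T}: total = 749
  {Q, R}: total = 810
  {P, R}: total = 854
  {Q, T}: total = 864
  {R, T}: total = 895
  {P, S}: total = 956
Best pair: {Q, S} with total 496.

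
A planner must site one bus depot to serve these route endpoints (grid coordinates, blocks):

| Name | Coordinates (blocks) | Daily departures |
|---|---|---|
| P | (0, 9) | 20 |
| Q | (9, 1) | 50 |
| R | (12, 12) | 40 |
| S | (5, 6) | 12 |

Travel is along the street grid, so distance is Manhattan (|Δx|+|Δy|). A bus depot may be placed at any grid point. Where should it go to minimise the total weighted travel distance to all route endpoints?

Manhattan distance separates: Σwᵢ(|x−xᵢ|+|y−yᵢ|) = Σwᵢ|x−xᵢ| + Σwᵢ|y−yᵢ|, so x and y are optimised independently as 1-D weighted medians.
Total weight W = 122; half = 61.
x-coordinate, sorted with cumulative weight:
  x=0 (P, w=20) cum 20
  x=5 (S, w=12) cum 32
  x=9 (Q, w=50) cum 82  ← median
  x=12 (R, w=40) cum 122
⇒ x* = 9
y-coordinate, sorted with cumulative weight:
  y=1 (Q, w=50) cum 50
  y=6 (S, w=12) cum 62  ← median
  y=9 (P, w=20) cum 82
  y=12 (R, w=40) cum 122
⇒ y* = 6

(9, 6)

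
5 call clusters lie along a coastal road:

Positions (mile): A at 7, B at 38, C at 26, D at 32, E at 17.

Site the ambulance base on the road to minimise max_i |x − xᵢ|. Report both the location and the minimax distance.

The 1-center on a line is the midpoint of the two extreme points: leftmost at 7, rightmost at 38.
Optimal location = (7 + 38)/2 = 22.5; maximum distance = (38 − 7)/2 = 15.5.

location 22.5, max distance 15.5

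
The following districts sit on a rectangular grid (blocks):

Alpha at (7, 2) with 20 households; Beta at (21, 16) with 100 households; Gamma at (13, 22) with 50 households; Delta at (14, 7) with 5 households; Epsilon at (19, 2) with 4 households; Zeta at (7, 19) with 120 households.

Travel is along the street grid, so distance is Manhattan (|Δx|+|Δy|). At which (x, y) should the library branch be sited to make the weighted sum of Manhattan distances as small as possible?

Manhattan distance separates: Σwᵢ(|x−xᵢ|+|y−yᵢ|) = Σwᵢ|x−xᵢ| + Σwᵢ|y−yᵢ|, so x and y are optimised independently as 1-D weighted medians.
Total weight W = 299; half = 149.5.
x-coordinate, sorted with cumulative weight:
  x=7 (Alpha, w=20) cum 20
  x=7 (Zeta, w=120) cum 140
  x=13 (Gamma, w=50) cum 190  ← median
  x=14 (Delta, w=5) cum 195
  x=19 (Epsilon, w=4) cum 199
  x=21 (Beta, w=100) cum 299
⇒ x* = 13
y-coordinate, sorted with cumulative weight:
  y=2 (Alpha, w=20) cum 20
  y=2 (Epsilon, w=4) cum 24
  y=7 (Delta, w=5) cum 29
  y=16 (Beta, w=100) cum 129
  y=19 (Zeta, w=120) cum 249  ← median
  y=22 (Gamma, w=50) cum 299
⇒ y* = 19

(13, 19)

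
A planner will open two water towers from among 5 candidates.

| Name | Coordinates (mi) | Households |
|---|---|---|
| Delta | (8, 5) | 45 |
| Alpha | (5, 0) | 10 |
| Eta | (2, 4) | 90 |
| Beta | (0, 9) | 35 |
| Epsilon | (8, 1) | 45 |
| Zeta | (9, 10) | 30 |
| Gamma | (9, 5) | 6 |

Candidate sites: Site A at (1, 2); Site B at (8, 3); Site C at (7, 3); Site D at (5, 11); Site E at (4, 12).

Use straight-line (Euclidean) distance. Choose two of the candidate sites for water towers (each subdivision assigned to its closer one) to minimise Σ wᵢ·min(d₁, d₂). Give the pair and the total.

Evaluate every pair (each demand assigned to the nearer of the two):
  {Site A, Site B}: total = 896.7
  {Site A, Site C}: total = 921.4
  {Site C, Site D}: total = 1025.4
  {Site C, Site E}: total = 1049.7
  {Site B, Site D}: total = 1095.5
  {Site B, Site E}: total = 1119.8
  {Site A, Site D}: total = 1221.5
  {Site B, Site C}: total = 1223.2
  {Site A, Site E}: total = 1294.7
  {Site D, Site E}: total = 1909.1
Best pair: {Site A, Site B} with total 896.7.

{Site A, Site B}, total 896.7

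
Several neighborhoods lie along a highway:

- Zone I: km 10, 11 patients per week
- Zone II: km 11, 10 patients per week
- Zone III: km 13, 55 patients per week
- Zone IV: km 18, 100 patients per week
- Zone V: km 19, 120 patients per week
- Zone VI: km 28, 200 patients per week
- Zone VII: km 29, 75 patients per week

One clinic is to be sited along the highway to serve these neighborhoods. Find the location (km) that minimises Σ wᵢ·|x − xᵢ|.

For a sum of weighted absolute distances on a line, the optimum is the weighted median (not the mean). Total weight W = 571; half-weight = 285.5.
Sort by position and accumulate weight:
  km 10 (Zone I, w=11) → cum 11
  km 11 (Zone II, w=10) → cum 21
  km 13 (Zone III, w=55) → cum 76
  km 18 (Zone IV, w=100) → cum 176
  km 19 (Zone V, w=120) → cum 296  ≥ 285.5 → median here
  km 28 (Zone VI, w=200) → cum 496
  km 29 (Zone VII, w=75) → cum 571
Optimal location: km 19.

x = 19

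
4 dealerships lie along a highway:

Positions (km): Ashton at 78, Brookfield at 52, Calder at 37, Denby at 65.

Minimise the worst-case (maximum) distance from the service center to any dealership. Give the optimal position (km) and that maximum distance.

location 57.5, max distance 20.5

The 1-center on a line is the midpoint of the two extreme points: leftmost at 37, rightmost at 78.
Optimal location = (37 + 78)/2 = 57.5; maximum distance = (78 − 37)/2 = 20.5.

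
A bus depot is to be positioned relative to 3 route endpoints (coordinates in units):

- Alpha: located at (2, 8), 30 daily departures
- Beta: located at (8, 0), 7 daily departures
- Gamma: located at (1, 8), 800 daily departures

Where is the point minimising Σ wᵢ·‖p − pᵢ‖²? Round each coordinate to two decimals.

(1.09, 7.93)

The minimiser of Σwᵢ‖p−pᵢ‖² is the weighted centroid p* = (Σwᵢpᵢ)/(Σwᵢ).
Σwᵢ = 837.
Σwᵢxᵢ = 30·2 + 7·8 + 800·1 = 916.
Σwᵢyᵢ = 30·8 + 7·0 + 800·8 = 6640.
x* = 916/837 = 1.09, y* = 6640/837 = 7.93.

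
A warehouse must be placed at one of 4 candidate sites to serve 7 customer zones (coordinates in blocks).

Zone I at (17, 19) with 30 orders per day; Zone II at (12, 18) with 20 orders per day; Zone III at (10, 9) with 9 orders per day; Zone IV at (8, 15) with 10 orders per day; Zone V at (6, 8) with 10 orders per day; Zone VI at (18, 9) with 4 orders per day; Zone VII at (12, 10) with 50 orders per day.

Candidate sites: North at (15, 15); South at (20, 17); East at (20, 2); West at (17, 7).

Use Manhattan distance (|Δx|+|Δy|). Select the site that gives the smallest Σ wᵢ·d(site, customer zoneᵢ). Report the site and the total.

North, total 1065 blocks

Total weighted distance at each candidate:
  North (15, 15): total = 1065
  South (20, 17): total = 1652
  East (20, 2): total = 2519
  West (17, 7): total = 1463
Minimum is at North with total 1065 blocks.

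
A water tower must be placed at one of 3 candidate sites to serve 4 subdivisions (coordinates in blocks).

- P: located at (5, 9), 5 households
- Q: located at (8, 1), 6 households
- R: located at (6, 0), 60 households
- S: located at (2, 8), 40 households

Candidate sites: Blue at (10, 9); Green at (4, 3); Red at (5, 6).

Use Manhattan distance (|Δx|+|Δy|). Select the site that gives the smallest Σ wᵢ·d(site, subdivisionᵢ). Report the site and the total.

Total weighted distance at each candidate:
  Blue (10, 9): total = 1225
  Green (4, 3): total = 651
  Red (5, 6): total = 683
Minimum is at Green with total 651 blocks.

Green, total 651 blocks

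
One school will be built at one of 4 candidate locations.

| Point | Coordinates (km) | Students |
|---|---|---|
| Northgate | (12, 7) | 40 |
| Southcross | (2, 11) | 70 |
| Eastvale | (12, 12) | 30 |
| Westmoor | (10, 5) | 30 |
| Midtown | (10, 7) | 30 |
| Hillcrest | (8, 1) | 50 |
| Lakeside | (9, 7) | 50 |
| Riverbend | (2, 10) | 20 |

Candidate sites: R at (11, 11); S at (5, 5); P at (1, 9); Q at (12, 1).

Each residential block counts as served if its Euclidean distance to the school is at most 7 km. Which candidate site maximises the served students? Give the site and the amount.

Coverage radius r = 7 km; a point is covered iff (Δx)²+(Δy)² ≤ 7² = 49.
  R (11, 11): covers {Northgate, Eastvale, Westmoor, Midtown, Lakeside} → 180
  S (5, 5): covers {Southcross, Westmoor, Midtown, Hillcrest, Lakeside, Riverbend} → 250
  P (1, 9): covers {Southcross, Riverbend} → 90
  Q (12, 1): covers {Northgate, Westmoor, Midtown, Hillcrest, Lakeside} → 200
Maximum coverage at S: 250 students.

S, covering 250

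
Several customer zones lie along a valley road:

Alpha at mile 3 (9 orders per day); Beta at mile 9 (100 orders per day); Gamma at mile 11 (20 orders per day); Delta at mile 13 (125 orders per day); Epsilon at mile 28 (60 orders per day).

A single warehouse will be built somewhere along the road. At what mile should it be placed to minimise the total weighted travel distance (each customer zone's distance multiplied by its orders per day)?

x = 13

For a sum of weighted absolute distances on a line, the optimum is the weighted median (not the mean). Total weight W = 314; half-weight = 157.
Sort by position and accumulate weight:
  mile 3 (Alpha, w=9) → cum 9
  mile 9 (Beta, w=100) → cum 109
  mile 11 (Gamma, w=20) → cum 129
  mile 13 (Delta, w=125) → cum 254  ≥ 157 → median here
  mile 28 (Epsilon, w=60) → cum 314
Optimal location: mile 13.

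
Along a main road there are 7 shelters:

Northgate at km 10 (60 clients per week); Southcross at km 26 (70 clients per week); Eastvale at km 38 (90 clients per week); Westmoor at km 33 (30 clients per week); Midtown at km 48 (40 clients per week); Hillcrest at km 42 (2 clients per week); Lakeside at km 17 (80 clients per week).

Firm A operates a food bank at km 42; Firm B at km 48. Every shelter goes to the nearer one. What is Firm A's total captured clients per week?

The indifferent point is the midpoint (42+48)/2 = 45; shelters left of it (closer to Firm A at 42) go to Firm A, those right go to Firm B.
  Northgate at 10 (w=60) → Firm A
  Lakeside at 17 (w=80) → Firm A
  Southcross at 26 (w=70) → Firm A
  Westmoor at 33 (w=30) → Firm A
  Eastvale at 38 (w=90) → Firm A
  Hillcrest at 42 (w=2) → Firm A
  Midtown at 48 (w=40) → Firm B
Firm A captures 332; Firm B captures 40.

332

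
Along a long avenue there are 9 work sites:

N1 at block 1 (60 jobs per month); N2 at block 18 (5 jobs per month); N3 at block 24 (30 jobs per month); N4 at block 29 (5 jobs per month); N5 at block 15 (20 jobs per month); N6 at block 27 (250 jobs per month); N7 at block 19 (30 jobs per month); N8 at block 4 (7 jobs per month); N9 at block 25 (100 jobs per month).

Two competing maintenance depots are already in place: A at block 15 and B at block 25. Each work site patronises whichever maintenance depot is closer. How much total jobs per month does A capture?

122

The indifferent point is the midpoint (15+25)/2 = 20; work sites left of it (closer to A at 15) go to A, those right go to B.
  N1 at 1 (w=60) → A
  N8 at 4 (w=7) → A
  N5 at 15 (w=20) → A
  N2 at 18 (w=5) → A
  N7 at 19 (w=30) → A
  N3 at 24 (w=30) → B
  N9 at 25 (w=100) → B
  N6 at 27 (w=250) → B
  N4 at 29 (w=5) → B
A captures 122; B captures 385.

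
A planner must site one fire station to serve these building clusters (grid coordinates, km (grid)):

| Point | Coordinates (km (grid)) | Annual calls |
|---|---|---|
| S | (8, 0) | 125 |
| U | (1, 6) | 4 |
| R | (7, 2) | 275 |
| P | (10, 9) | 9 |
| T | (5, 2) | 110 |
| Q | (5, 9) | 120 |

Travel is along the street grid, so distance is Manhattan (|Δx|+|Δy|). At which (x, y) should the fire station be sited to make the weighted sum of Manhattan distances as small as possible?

(7, 2)

Manhattan distance separates: Σwᵢ(|x−xᵢ|+|y−yᵢ|) = Σwᵢ|x−xᵢ| + Σwᵢ|y−yᵢ|, so x and y are optimised independently as 1-D weighted medians.
Total weight W = 643; half = 321.5.
x-coordinate, sorted with cumulative weight:
  x=1 (U, w=4) cum 4
  x=5 (T, w=110) cum 114
  x=5 (Q, w=120) cum 234
  x=7 (R, w=275) cum 509  ← median
  x=8 (S, w=125) cum 634
  x=10 (P, w=9) cum 643
⇒ x* = 7
y-coordinate, sorted with cumulative weight:
  y=0 (S, w=125) cum 125
  y=2 (R, w=275) cum 400  ← median
  y=2 (T, w=110) cum 510
  y=6 (U, w=4) cum 514
  y=9 (P, w=9) cum 523
  y=9 (Q, w=120) cum 643
⇒ y* = 2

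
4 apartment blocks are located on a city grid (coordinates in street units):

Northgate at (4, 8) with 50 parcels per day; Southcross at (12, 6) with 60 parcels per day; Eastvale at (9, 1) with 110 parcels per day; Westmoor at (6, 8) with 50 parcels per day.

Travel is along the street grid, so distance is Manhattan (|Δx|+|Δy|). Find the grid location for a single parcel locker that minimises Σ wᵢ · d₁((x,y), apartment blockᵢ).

Manhattan distance separates: Σwᵢ(|x−xᵢ|+|y−yᵢ|) = Σwᵢ|x−xᵢ| + Σwᵢ|y−yᵢ|, so x and y are optimised independently as 1-D weighted medians.
Total weight W = 270; half = 135.
x-coordinate, sorted with cumulative weight:
  x=4 (Northgate, w=50) cum 50
  x=6 (Westmoor, w=50) cum 100
  x=9 (Eastvale, w=110) cum 210  ← median
  x=12 (Southcross, w=60) cum 270
⇒ x* = 9
y-coordinate, sorted with cumulative weight:
  y=1 (Eastvale, w=110) cum 110
  y=6 (Southcross, w=60) cum 170  ← median
  y=8 (Northgate, w=50) cum 220
  y=8 (Westmoor, w=50) cum 270
⇒ y* = 6

(9, 6)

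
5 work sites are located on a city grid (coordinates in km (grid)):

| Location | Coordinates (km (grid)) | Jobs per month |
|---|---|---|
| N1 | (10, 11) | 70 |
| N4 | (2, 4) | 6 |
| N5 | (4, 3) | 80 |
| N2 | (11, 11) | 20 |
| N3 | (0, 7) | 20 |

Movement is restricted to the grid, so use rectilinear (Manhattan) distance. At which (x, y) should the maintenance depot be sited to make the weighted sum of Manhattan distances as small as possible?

Manhattan distance separates: Σwᵢ(|x−xᵢ|+|y−yᵢ|) = Σwᵢ|x−xᵢ| + Σwᵢ|y−yᵢ|, so x and y are optimised independently as 1-D weighted medians.
Total weight W = 196; half = 98.
x-coordinate, sorted with cumulative weight:
  x=0 (N3, w=20) cum 20
  x=2 (N4, w=6) cum 26
  x=4 (N5, w=80) cum 106  ← median
  x=10 (N1, w=70) cum 176
  x=11 (N2, w=20) cum 196
⇒ x* = 4
y-coordinate, sorted with cumulative weight:
  y=3 (N5, w=80) cum 80
  y=4 (N4, w=6) cum 86
  y=7 (N3, w=20) cum 106  ← median
  y=11 (N1, w=70) cum 176
  y=11 (N2, w=20) cum 196
⇒ y* = 7

(4, 7)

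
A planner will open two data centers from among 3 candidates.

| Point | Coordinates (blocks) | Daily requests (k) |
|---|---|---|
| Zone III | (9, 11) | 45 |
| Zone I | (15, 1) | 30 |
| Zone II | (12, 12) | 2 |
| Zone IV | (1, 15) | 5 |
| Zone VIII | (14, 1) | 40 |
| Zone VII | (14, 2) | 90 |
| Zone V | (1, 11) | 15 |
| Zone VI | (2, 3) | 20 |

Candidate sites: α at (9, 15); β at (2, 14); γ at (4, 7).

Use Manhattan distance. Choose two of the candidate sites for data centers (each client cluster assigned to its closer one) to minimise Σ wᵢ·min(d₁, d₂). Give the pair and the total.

Evaluate every pair (each demand assigned to the nearer of the two):
  {α, γ}: total = 2957
  {β, γ}: total = 3119
  {α, β}: total = 3462
Best pair: {α, γ} with total 2957.

{α, γ}, total 2957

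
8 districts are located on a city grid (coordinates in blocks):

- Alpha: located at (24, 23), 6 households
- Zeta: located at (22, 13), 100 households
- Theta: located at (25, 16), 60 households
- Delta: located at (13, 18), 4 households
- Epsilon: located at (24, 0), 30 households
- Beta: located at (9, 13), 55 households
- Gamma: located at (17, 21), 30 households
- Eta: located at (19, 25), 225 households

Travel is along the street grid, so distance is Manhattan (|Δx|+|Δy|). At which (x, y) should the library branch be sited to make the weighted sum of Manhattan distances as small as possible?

Manhattan distance separates: Σwᵢ(|x−xᵢ|+|y−yᵢ|) = Σwᵢ|x−xᵢ| + Σwᵢ|y−yᵢ|, so x and y are optimised independently as 1-D weighted medians.
Total weight W = 510; half = 255.
x-coordinate, sorted with cumulative weight:
  x=9 (Beta, w=55) cum 55
  x=13 (Delta, w=4) cum 59
  x=17 (Gamma, w=30) cum 89
  x=19 (Eta, w=225) cum 314  ← median
  x=22 (Zeta, w=100) cum 414
  x=24 (Alpha, w=6) cum 420
  x=24 (Epsilon, w=30) cum 450
  x=25 (Theta, w=60) cum 510
⇒ x* = 19
y-coordinate, sorted with cumulative weight:
  y=0 (Epsilon, w=30) cum 30
  y=13 (Zeta, w=100) cum 130
  y=13 (Beta, w=55) cum 185
  y=16 (Theta, w=60) cum 245
  y=18 (Delta, w=4) cum 249
  y=21 (Gamma, w=30) cum 279  ← median
  y=23 (Alpha, w=6) cum 285
  y=25 (Eta, w=225) cum 510
⇒ y* = 21

(19, 21)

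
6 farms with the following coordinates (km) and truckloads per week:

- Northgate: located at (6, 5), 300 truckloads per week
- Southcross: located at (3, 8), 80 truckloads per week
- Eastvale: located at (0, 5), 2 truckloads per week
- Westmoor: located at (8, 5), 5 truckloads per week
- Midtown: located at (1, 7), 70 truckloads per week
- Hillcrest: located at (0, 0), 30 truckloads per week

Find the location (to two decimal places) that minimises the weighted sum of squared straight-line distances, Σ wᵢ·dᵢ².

(4.41, 5.47)

The minimiser of Σwᵢ‖p−pᵢ‖² is the weighted centroid p* = (Σwᵢpᵢ)/(Σwᵢ).
Σwᵢ = 487.
Σwᵢxᵢ = 300·6 + 80·3 + 2·0 + 5·8 + 70·1 + 30·0 = 2150.
Σwᵢyᵢ = 300·5 + 80·8 + 2·5 + 5·5 + 70·7 + 30·0 = 2665.
x* = 2150/487 = 4.41, y* = 2665/487 = 5.47.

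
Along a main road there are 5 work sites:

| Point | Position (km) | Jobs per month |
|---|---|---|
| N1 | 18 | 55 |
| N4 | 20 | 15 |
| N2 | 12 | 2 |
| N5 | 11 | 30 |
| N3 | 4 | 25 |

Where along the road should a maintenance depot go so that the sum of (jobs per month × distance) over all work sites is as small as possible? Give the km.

x = 18

For a sum of weighted absolute distances on a line, the optimum is the weighted median (not the mean). Total weight W = 127; half-weight = 63.5.
Sort by position and accumulate weight:
  km 4 (N3, w=25) → cum 25
  km 11 (N5, w=30) → cum 55
  km 12 (N2, w=2) → cum 57
  km 18 (N1, w=55) → cum 112  ≥ 63.5 → median here
  km 20 (N4, w=15) → cum 127
Optimal location: km 18.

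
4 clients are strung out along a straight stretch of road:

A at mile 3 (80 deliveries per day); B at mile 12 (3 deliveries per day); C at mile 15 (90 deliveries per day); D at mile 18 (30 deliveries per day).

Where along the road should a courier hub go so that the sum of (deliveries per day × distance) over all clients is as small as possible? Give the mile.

For a sum of weighted absolute distances on a line, the optimum is the weighted median (not the mean). Total weight W = 203; half-weight = 101.5.
Sort by position and accumulate weight:
  mile 3 (A, w=80) → cum 80
  mile 12 (B, w=3) → cum 83
  mile 15 (C, w=90) → cum 173  ≥ 101.5 → median here
  mile 18 (D, w=30) → cum 203
Optimal location: mile 15.

x = 15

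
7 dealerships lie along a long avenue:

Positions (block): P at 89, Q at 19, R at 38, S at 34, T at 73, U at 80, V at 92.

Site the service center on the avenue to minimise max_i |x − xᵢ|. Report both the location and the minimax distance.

location 55.5, max distance 36.5

The 1-center on a line is the midpoint of the two extreme points: leftmost at 19, rightmost at 92.
Optimal location = (19 + 92)/2 = 55.5; maximum distance = (92 − 19)/2 = 36.5.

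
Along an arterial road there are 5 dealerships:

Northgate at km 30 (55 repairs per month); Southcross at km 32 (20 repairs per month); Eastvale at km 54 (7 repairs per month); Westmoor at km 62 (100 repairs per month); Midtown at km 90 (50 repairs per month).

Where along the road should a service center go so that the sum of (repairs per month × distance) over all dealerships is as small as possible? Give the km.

x = 62

For a sum of weighted absolute distances on a line, the optimum is the weighted median (not the mean). Total weight W = 232; half-weight = 116.
Sort by position and accumulate weight:
  km 30 (Northgate, w=55) → cum 55
  km 32 (Southcross, w=20) → cum 75
  km 54 (Eastvale, w=7) → cum 82
  km 62 (Westmoor, w=100) → cum 182  ≥ 116 → median here
  km 90 (Midtown, w=50) → cum 232
Optimal location: km 62.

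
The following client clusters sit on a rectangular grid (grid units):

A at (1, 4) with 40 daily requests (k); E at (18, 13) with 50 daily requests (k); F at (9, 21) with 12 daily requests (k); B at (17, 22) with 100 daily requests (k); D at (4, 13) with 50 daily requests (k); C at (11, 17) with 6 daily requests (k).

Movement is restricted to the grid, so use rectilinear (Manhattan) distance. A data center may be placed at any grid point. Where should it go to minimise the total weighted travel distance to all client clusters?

Manhattan distance separates: Σwᵢ(|x−xᵢ|+|y−yᵢ|) = Σwᵢ|x−xᵢ| + Σwᵢ|y−yᵢ|, so x and y are optimised independently as 1-D weighted medians.
Total weight W = 258; half = 129.
x-coordinate, sorted with cumulative weight:
  x=1 (A, w=40) cum 40
  x=4 (D, w=50) cum 90
  x=9 (F, w=12) cum 102
  x=11 (C, w=6) cum 108
  x=17 (B, w=100) cum 208  ← median
  x=18 (E, w=50) cum 258
⇒ x* = 17
y-coordinate, sorted with cumulative weight:
  y=4 (A, w=40) cum 40
  y=13 (E, w=50) cum 90
  y=13 (D, w=50) cum 140  ← median
  y=17 (C, w=6) cum 146
  y=21 (F, w=12) cum 158
  y=22 (B, w=100) cum 258
⇒ y* = 13

(17, 13)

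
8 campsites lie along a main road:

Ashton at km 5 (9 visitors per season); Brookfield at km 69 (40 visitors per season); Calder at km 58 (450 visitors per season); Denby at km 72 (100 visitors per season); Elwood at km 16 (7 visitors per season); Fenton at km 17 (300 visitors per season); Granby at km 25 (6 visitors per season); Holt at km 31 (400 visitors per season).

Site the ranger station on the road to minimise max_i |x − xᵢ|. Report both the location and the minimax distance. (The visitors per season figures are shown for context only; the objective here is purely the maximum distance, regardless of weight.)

location 38.5, max distance 33.5

The 1-center on a line is the midpoint of the two extreme points: leftmost at 5, rightmost at 72.
Optimal location = (5 + 72)/2 = 38.5; maximum distance = (72 − 5)/2 = 33.5.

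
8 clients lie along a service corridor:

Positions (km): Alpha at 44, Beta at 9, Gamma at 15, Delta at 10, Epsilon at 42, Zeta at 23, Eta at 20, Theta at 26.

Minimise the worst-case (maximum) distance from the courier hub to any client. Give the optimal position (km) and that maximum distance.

location 26.5, max distance 17.5

The 1-center on a line is the midpoint of the two extreme points: leftmost at 9, rightmost at 44.
Optimal location = (9 + 44)/2 = 26.5; maximum distance = (44 − 9)/2 = 17.5.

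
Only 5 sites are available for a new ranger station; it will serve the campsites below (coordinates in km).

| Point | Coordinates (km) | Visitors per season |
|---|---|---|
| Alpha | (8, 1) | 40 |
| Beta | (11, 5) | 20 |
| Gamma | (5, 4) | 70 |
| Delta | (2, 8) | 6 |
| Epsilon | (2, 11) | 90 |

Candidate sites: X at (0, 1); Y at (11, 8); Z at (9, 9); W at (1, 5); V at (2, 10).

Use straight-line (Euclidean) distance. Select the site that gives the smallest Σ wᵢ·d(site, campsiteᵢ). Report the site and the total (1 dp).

V, total 1210.2 km

Total weighted distance at each candidate:
  X (0, 1): total = 1923.8
  Y (11, 8): total = 1777.2
  Z (9, 9): total = 1557.8
  W (1, 5): total = 1377.5
  V (2, 10): total = 1210.2
Minimum is at V with total 1210.2 km.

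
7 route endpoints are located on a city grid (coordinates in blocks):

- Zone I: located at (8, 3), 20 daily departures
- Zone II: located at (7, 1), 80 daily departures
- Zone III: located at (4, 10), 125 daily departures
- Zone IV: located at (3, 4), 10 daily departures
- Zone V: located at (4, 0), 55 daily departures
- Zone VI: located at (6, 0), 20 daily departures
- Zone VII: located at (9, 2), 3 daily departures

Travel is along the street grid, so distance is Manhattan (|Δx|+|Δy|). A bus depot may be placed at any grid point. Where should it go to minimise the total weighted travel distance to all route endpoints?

(4, 2)

Manhattan distance separates: Σwᵢ(|x−xᵢ|+|y−yᵢ|) = Σwᵢ|x−xᵢ| + Σwᵢ|y−yᵢ|, so x and y are optimised independently as 1-D weighted medians.
Total weight W = 313; half = 156.5.
x-coordinate, sorted with cumulative weight:
  x=3 (Zone IV, w=10) cum 10
  x=4 (Zone III, w=125) cum 135
  x=4 (Zone V, w=55) cum 190  ← median
  x=6 (Zone VI, w=20) cum 210
  x=7 (Zone II, w=80) cum 290
  x=8 (Zone I, w=20) cum 310
  x=9 (Zone VII, w=3) cum 313
⇒ x* = 4
y-coordinate, sorted with cumulative weight:
  y=0 (Zone V, w=55) cum 55
  y=0 (Zone VI, w=20) cum 75
  y=1 (Zone II, w=80) cum 155
  y=2 (Zone VII, w=3) cum 158  ← median
  y=3 (Zone I, w=20) cum 178
  y=4 (Zone IV, w=10) cum 188
  y=10 (Zone III, w=125) cum 313
⇒ y* = 2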